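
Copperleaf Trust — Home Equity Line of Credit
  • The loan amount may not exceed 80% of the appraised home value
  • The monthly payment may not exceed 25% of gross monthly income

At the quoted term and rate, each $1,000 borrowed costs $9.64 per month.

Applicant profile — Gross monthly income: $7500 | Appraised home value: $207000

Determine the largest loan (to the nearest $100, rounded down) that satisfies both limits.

Payment cap: 25% × $7,500 = $1,875/month.
At $9.64 per $1,000, that supports 1,875/9.64 × 1,000 ≈ $194,502 → $194,500.
LTV cap: 80% × $207,000 = $165,600 → $165,600.
Binding constraint: loan-to-value.

$165,600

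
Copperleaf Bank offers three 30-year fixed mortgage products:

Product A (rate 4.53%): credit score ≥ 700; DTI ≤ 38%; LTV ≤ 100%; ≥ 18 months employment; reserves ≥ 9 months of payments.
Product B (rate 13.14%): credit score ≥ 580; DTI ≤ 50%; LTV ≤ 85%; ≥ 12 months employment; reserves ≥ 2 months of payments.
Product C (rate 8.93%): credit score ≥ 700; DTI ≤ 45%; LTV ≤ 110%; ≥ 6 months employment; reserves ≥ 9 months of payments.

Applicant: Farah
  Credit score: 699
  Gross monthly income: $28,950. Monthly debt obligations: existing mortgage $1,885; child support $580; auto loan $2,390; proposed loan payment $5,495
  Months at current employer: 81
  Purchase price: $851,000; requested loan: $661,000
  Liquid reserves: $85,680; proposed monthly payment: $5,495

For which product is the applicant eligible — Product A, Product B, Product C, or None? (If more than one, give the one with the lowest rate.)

Product B

Total debts = (1,885 + 580 + 2,390 + 5,495) = 10,350; DTI = 10,350/28,950 = 35.8%.
LTV = 661,000/851,000 = 77.7%.
Reserves = 85,680/5,495 = 15.6 months.
Product A: score 699 < 700; DTI 35.8% ≤ 38%; LTV 77.7% ≤ 100%; employment 81 ≥ 18 mo; reserves 15.6 ≥ 9 mo → does not qualify.
Product B: score 699 ≥ 580; DTI 35.8% ≤ 50%; LTV 77.7% ≤ 85%; employment 81 ≥ 12 mo; reserves 15.6 ≥ 2 mo → qualifies.
Product C: score 699 < 700; DTI 35.8% ≤ 45%; LTV 77.7% ≤ 110%; employment 81 ≥ 6 mo; reserves 15.6 ≥ 9 mo → does not qualify.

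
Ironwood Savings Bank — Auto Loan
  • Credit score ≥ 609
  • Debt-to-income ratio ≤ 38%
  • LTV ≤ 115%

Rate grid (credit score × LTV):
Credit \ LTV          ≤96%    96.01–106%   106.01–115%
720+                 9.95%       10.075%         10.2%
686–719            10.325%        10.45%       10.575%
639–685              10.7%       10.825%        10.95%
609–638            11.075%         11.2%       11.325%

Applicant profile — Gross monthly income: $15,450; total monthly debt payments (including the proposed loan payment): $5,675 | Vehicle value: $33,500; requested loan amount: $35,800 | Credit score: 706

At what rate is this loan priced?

Credit score 706 ≥ 609; Debt-to-income = 5,675/15,450 = 36.7% — meets 38% limit
LTV = 35,800/33,500 = 106.9% ≤ 115%
Credit 706 → row 686–719; LTV 106.9% → column 106.01–115%. Grid cell → 10.575%.

10.575%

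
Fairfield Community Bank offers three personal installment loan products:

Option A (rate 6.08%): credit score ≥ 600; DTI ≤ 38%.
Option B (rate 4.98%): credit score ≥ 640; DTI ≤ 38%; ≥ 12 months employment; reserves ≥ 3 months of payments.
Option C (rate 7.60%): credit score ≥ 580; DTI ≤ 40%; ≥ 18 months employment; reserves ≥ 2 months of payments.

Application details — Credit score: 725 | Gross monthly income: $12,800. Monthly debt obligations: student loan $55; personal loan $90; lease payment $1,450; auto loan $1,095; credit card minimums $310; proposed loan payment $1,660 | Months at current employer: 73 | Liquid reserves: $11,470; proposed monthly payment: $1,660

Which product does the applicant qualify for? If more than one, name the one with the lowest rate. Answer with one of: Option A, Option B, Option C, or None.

Option B

Total debts = (55 + 90 + 1,450 + 1,095 + 310 + 1,660) = 4,660; DTI = 4,660/12,800 = 36.4%.
Reserves = 11,470/1,660 = 6.9 months.
Option A: score 725 ≥ 600; DTI 36.4% ≤ 38% → qualifies.
Option B: score 725 ≥ 640; DTI 36.4% ≤ 38%; employment 73 ≥ 12 mo; reserves 6.9 ≥ 3 mo → qualifies.
Option C: score 725 ≥ 580; DTI 36.4% ≤ 40%; employment 73 ≥ 18 mo; reserves 6.9 ≥ 2 mo → qualifies.
Qualifying: Option A, Option B, Option C. Lowest rate is 4.98% → Option B.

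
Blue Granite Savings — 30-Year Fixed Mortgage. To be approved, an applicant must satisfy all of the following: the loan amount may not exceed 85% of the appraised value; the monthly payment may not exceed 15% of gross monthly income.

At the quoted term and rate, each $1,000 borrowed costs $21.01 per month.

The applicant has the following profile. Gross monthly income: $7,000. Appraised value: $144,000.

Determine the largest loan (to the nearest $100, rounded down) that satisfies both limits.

$49,900

Payment cap: 15% × $7,000 = $1,050/month.
At $21.01 per $1,000, that supports 1,050/21.01 × 1,000 ≈ $49,976 → $49,900.
LTV cap: 85% × $144,000 = $122,400 → $122,400.
Binding constraint: payment-to-income.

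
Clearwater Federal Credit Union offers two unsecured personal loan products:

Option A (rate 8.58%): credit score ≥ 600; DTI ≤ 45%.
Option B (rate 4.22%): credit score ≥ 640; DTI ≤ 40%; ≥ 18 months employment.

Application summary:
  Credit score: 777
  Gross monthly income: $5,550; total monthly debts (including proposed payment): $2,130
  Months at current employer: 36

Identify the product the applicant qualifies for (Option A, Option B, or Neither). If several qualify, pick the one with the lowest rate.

Option B

DTI = 2,130/5,550 = 38.4%.
Option A: score 777 ≥ 600; DTI 38.4% ≤ 45% → qualifies.
Option B: score 777 ≥ 640; DTI 38.4% ≤ 40%; employment 36 ≥ 18 mo → qualifies.
Qualifying: Option A, Option B. Lowest rate is 4.22% → Option B.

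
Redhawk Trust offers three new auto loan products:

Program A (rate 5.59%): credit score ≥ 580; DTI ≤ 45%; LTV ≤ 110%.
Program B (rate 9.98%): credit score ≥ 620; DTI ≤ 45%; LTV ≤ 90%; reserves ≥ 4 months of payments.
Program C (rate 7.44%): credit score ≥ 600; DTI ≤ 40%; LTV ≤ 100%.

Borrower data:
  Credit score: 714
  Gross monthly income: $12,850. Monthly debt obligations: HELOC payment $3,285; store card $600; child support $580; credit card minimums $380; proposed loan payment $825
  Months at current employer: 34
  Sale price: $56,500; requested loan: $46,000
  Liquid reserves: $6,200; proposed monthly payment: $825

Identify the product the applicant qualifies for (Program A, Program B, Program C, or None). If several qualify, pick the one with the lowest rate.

Total debts = (3,285 + 600 + 580 + 380 + 825) = 5,670; DTI = 5,670/12,850 = 44.1%.
LTV = 46,000/56,500 = 81.4%.
Reserves = 6,200/825 = 7.5 months.
Program A: score 714 ≥ 580; DTI 44.1% ≤ 45%; LTV 81.4% ≤ 110% → qualifies.
Program B: score 714 ≥ 620; DTI 44.1% ≤ 45%; LTV 81.4% ≤ 90%; reserves 7.5 ≥ 4 mo → qualifies.
Program C: score 714 ≥ 600; DTI 44.1% > 40%; LTV 81.4% ≤ 100% → does not qualify.
Qualifying: Program A, Program B. Lowest rate is 5.59% → Program A.

Program A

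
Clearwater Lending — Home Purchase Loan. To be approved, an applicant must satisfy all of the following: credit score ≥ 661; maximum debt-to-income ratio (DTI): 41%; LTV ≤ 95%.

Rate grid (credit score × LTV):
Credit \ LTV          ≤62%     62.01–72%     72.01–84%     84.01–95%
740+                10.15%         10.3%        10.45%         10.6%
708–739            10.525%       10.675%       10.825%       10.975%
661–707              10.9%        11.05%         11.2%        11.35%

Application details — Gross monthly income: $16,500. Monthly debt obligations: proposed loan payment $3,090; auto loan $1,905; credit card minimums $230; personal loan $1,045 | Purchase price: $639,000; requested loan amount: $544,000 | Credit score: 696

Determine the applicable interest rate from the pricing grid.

11.35%

Credit score 696 ≥ 661; Total monthly debts = (3,090 + 1,905 + 230 + 1,045) = 6,270. DTI = 6,270/16,500 = 38% ≤ 41%
LTV = 544,000/639,000 = 85.1% ≤ 95%
Score 696 is in the 661–707 band; LTV 85.1% is in the 84.01–95% band → 11.35%.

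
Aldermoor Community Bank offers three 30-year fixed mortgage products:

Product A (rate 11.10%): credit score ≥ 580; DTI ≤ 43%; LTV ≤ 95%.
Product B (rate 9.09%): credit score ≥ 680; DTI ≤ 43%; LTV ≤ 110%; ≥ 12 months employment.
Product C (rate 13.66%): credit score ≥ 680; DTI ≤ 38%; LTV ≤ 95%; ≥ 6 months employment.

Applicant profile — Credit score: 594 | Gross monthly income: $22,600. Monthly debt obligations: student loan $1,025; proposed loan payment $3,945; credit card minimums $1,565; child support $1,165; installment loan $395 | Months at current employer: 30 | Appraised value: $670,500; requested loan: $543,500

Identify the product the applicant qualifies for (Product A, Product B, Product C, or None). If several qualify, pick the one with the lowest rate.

Product A

Total debts = (1,025 + 3,945 + 1,565 + 1,165 + 395) = 8,095; DTI = 8,095/22,600 = 35.8%.
LTV = 543,500/670,500 = 81.1%.
Product A: score 594 ≥ 580; DTI 35.8% ≤ 43%; LTV 81.1% ≤ 95% → qualifies.
Product B: score 594 < 680; DTI 35.8% ≤ 43%; LTV 81.1% ≤ 110%; employment 30 ≥ 12 mo → does not qualify.
Product C: score 594 < 680; DTI 35.8% ≤ 38%; LTV 81.1% ≤ 95%; employment 30 ≥ 6 mo → does not qualify.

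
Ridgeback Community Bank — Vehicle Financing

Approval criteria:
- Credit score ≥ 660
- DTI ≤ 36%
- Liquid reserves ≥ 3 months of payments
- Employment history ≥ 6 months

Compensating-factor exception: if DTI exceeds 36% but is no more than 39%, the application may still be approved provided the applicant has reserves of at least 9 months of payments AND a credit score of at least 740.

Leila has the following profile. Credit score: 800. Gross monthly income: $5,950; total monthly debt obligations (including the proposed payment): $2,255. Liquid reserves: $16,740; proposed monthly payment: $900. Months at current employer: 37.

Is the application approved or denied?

Approved

Credit score 800 ≥ 660 (meets base)
DTI = 2,255/5,950 = 37.9% > 36% — standard DTI limit exceeded.
Reserves: 16,740 ÷ 900 = 18.6 months (meets 3-month minimum)
Employment 37 ≥ 6 months
37.9% falls in the override range (36%–39%), so the compensating-factor test applies.
Override check — reserves: 18.6 mo (ok); score: 800 (ok).
Both compensating conditions met → exception applies.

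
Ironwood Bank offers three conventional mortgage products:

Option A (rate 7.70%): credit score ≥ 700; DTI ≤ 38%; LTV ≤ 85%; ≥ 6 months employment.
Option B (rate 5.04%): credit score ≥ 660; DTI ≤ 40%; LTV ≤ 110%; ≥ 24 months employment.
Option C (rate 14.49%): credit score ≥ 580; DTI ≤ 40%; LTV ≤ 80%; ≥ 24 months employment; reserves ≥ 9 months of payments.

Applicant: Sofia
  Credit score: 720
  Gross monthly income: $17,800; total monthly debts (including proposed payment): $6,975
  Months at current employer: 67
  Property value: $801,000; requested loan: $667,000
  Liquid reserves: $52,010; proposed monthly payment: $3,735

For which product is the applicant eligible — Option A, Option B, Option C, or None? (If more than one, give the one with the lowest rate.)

DTI = 6,975/17,800 = 39.2%.
LTV = 667,000/801,000 = 83.3%.
Reserves = 52,010/3,735 = 13.9 months.
Option A: score 720 ≥ 700; DTI 39.2% > 38%; LTV 83.3% ≤ 85%; employment 67 ≥ 6 mo → does not qualify.
Option B: score 720 ≥ 660; DTI 39.2% ≤ 40%; LTV 83.3% ≤ 110%; employment 67 ≥ 24 mo → qualifies.
Option C: score 720 ≥ 580; DTI 39.2% ≤ 40%; LTV 83.3% > 80%; employment 67 ≥ 24 mo; reserves 13.9 ≥ 9 mo → does not qualify.

Option B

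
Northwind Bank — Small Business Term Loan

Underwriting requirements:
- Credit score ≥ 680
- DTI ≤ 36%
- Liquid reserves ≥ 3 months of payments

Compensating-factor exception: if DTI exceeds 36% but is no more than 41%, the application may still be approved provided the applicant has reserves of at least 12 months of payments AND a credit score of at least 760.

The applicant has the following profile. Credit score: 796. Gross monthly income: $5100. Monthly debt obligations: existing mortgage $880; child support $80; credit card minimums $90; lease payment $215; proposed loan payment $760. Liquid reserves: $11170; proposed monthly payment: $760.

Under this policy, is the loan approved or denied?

Credit score 796 ≥ 680 (meets base)
Total debts = (880 + 80 + 90 + 215 + 760) = 2,025. DTI = 2,025/5,100 = 39.7% > 36% — standard DTI limit exceeded.
Reserves: 11,170 ÷ 760 = 14.7 months (meets 3-month minimum)
39.7% falls in the override range (36%–41%), so the compensating-factor test applies.
Override check — reserves: 14.7 mo (ok); score: 796 (ok).
Both override conditions satisfied; DTI exception granted.

Approved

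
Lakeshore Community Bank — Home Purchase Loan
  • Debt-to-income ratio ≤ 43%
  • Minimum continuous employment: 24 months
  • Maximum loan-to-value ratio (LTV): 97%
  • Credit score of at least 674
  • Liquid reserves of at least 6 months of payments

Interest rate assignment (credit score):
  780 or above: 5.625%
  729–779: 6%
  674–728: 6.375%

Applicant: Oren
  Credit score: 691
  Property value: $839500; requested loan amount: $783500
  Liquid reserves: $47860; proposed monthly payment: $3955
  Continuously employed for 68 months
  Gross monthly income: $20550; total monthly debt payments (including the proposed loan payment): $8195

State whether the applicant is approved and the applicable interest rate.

Credit score 691 ≥ 674 (meets minimum)
Loan-to-value = 783,500/839,500 = 93.3% — pass (97% max)
Reserves = 47,860/3,955 = 12.1 months ≥ 6
Employment 68 ≥ 24 months
DTI = 8,195/20,550 = 39.9% ≤ 43%
All requirements met. Score 691 falls in the 674–728 tier → 6.375%.

Approved at 6.375%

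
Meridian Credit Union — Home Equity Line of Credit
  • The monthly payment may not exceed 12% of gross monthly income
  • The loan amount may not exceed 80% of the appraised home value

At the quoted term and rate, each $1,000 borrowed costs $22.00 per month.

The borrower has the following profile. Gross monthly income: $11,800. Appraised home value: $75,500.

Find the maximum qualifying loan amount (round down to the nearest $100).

Payment cap: 12% × $11,800 = $1,416/month.
At $22.00 per $1,000, that supports 1,416/22.00 × 1,000 ≈ $64,363 → $64,300.
LTV cap: 80% × $75,500 = $60,400 → $60,400.
Binding constraint: loan-to-value.

$60,400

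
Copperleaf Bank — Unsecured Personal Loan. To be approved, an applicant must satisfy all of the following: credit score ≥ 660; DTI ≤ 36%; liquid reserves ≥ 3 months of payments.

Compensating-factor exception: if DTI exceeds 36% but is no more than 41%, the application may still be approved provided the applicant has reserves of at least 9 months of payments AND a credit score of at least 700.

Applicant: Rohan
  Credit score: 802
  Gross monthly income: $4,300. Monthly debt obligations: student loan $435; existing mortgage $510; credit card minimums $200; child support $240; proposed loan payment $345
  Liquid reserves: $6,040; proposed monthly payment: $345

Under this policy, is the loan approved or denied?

Approved

Credit score 802 ≥ 660 (meets base)
Total debts = (435 + 510 + 200 + 240 + 345) = 1,730. DTI: 1,730 ÷ 4,300 = 40.2%, over the 36% base limit.
Reserves: 6,040 ÷ 345 = 17.5 months (meets 3-month minimum)
40.2% falls in the override range (36%–41%), so the compensating-factor test applies.
Override check — reserves: 17.5 mo (ok); score: 802 (ok).
Both override conditions satisfied; DTI exception granted.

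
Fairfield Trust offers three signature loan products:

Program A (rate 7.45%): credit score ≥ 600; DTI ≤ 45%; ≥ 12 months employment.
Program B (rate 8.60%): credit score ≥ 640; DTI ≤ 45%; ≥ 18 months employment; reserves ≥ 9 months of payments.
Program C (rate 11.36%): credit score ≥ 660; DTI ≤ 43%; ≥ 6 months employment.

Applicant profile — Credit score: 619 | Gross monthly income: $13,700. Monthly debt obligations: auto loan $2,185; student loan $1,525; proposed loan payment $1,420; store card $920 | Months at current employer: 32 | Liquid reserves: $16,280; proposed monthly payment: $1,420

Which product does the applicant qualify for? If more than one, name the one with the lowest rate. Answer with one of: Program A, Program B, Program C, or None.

Program A

Total debts = (2,185 + 1,525 + 1,420 + 920) = 6,050; DTI = 6,050/13,700 = 44.2%.
Reserves = 16,280/1,420 = 11.5 months.
Program A: score 619 ≥ 600; DTI 44.2% ≤ 45%; employment 32 ≥ 12 mo → qualifies.
Program B: score 619 < 640; DTI 44.2% ≤ 45%; employment 32 ≥ 18 mo; reserves 11.5 ≥ 9 mo → does not qualify.
Program C: score 619 < 660; DTI 44.2% > 43%; employment 32 ≥ 6 mo → does not qualify.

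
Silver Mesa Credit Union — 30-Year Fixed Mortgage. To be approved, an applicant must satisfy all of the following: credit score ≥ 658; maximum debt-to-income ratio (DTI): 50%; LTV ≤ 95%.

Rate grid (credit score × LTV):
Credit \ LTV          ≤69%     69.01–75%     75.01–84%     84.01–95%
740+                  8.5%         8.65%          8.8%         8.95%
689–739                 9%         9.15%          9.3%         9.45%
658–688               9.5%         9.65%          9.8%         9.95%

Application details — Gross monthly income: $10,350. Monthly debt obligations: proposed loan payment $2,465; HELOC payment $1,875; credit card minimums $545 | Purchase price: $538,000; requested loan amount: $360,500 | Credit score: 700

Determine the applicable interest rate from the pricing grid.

Credit score 700 ≥ 658; Total monthly debts = (2,465 + 1,875 + 545) = 4,885. DTI = 4,885/10,350 = 47.2% ≤ 50%
LTV: 360,500 ÷ 538,000 = 67%, within 95% cap
Credit 700 → row 689–739; LTV 67% → column ≤69%. Grid cell → 9%.

9%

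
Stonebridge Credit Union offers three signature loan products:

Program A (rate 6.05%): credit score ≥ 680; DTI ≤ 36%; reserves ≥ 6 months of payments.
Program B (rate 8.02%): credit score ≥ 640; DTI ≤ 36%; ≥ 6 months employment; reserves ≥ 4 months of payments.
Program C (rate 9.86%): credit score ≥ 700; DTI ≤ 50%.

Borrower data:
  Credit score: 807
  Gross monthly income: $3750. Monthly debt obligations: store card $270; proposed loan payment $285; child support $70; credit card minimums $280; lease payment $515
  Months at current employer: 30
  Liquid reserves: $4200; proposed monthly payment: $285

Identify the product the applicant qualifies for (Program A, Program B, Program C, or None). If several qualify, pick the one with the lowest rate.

Total debts = (270 + 285 + 70 + 280 + 515) = 1,420; DTI = 1,420/3,750 = 37.9%.
Reserves = 4,200/285 = 14.7 months.
Program A: score 807 ≥ 680; DTI 37.9% > 36%; reserves 14.7 ≥ 6 mo → does not qualify.
Program B: score 807 ≥ 640; DTI 37.9% > 36%; employment 30 ≥ 6 mo; reserves 14.7 ≥ 4 mo → does not qualify.
Program C: score 807 ≥ 700; DTI 37.9% ≤ 50% → qualifies.

Program C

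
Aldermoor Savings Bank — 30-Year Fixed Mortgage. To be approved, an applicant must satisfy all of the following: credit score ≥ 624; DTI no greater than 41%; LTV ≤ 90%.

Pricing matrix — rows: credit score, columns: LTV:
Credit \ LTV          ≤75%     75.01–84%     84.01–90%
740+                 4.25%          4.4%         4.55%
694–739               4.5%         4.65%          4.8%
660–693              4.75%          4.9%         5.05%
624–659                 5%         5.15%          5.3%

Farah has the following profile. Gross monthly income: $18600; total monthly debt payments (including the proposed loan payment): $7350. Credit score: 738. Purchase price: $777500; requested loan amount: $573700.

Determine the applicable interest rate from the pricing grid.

4.5%

Credit score 738 ≥ 624; DTI: 7,350 ÷ 18,600 = 39.5%, within the 41% cap
LTV = 573,700/777,500 = 73.8% ≤ 90%
Score 738 is in the 694–739 band; LTV 73.8% is in the ≤75% band → 4.5%.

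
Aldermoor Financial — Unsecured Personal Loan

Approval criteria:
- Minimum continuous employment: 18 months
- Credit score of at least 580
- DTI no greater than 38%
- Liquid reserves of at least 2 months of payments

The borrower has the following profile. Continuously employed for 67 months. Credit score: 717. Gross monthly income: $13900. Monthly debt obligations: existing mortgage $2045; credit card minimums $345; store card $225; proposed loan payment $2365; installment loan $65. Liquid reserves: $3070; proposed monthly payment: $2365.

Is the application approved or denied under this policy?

Denied

Employment 67 ≥ 18 months
Credit score 717 ≥ 580 (meets)
Total monthly debts = (2,045 + 345 + 225 + 2,365 + 65) = 5,045. DTI: 5,045 ÷ 13,900 = 36.3%, within the 38% cap
Reserves: 3,070 ÷ 2,365 = 1.3 months (below 2-month minimum)
Fails on reserves.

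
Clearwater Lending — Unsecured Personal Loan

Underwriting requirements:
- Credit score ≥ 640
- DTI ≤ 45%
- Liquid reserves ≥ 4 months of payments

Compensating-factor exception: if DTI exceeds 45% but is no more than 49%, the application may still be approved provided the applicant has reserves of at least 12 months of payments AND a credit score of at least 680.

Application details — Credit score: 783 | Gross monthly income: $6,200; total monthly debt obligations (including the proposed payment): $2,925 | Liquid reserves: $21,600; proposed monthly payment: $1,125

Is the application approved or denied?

Approved

Credit score 783 ≥ 640 (meets base)
DTI = 2,925/6,200 = 47.2% > 45% — standard DTI limit exceeded.
Reserves = 21,600/1,125 = 19.2 months ≥ 4
47.2% falls in the override range (45%–49%), so the compensating-factor test applies.
Reserves 19.2 ≥ 12 months; credit score 783 ≥ 680.
Both override conditions satisfied; DTI exception granted.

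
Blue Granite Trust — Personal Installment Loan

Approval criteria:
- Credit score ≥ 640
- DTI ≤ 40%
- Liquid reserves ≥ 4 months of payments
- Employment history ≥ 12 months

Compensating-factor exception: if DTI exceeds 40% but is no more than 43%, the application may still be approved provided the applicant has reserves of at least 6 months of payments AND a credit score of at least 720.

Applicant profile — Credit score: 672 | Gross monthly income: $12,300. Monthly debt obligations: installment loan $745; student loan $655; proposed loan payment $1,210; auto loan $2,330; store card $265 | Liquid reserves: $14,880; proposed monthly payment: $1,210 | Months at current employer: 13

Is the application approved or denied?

Credit score 672 ≥ 640 (meets base)
Total debts = (745 + 655 + 1,210 + 2,330 + 265) = 5,205. DTI = 5,205/12,300 = 42.3% > 40% — standard DTI limit exceeded.
Reserves: 14,880 ÷ 1,210 = 12.3 months (meets 4-month minimum)
Employment 13 ≥ 12 months
42.3% falls in the override range (40%–43%), so the compensating-factor test applies.
Reserves 12.3 ≥ 6 months; credit score 672 < 720.
Compensating-factor requirement not fully met.

Denied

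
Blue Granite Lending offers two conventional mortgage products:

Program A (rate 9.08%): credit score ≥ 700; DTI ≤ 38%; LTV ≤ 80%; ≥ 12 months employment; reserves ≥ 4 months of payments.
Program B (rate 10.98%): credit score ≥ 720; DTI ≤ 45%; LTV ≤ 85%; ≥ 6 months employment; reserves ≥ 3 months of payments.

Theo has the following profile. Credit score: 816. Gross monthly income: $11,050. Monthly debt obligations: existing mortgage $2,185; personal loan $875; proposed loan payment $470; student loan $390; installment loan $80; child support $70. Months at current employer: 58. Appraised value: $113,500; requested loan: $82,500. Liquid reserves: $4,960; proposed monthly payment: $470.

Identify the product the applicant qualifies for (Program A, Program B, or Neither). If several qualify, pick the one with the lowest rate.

Total debts = (2,185 + 875 + 470 + 390 + 80 + 70) = 4,070; DTI = 4,070/11,050 = 36.8%.
LTV = 82,500/113,500 = 72.7%.
Reserves = 4,960/470 = 10.6 months.
Program A: score 816 ≥ 700; DTI 36.8% ≤ 38%; LTV 72.7% ≤ 80%; employment 58 ≥ 12 mo; reserves 10.6 ≥ 4 mo → qualifies.
Program B: score 816 ≥ 720; DTI 36.8% ≤ 45%; LTV 72.7% ≤ 85%; employment 58 ≥ 6 mo; reserves 10.6 ≥ 3 mo → qualifies.
Qualifying: Program A, Program B. Lowest rate is 9.08% → Program A.

Program A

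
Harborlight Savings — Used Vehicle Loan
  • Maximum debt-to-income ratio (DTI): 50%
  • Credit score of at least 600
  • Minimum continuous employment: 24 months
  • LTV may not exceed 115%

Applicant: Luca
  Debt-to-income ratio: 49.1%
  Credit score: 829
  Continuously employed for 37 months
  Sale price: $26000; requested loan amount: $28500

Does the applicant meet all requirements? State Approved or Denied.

Approved

Debt-to-income 49.1% vs 50% cap — pass
Credit score 829 ≥ 600 (meets)
Employment 37 ≥ 24 months
Loan-to-value = 28,500/26,000 = 109.6% — pass (115% max)
All criteria satisfied.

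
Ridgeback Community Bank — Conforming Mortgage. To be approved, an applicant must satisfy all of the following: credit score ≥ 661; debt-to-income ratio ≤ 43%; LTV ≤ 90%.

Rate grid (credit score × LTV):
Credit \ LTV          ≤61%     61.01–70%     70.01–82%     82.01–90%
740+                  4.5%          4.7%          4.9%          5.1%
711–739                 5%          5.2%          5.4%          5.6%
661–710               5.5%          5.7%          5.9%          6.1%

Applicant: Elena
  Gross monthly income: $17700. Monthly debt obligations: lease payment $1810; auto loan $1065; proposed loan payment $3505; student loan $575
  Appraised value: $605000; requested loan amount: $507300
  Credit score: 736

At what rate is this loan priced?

Credit score 736 ≥ 661; Total monthly debts = (1,810 + 1,065 + 3,505 + 575) = 6,955. DTI: 6,955 ÷ 17,700 = 39.3%, within the 43% cap
LTV = 507,300/605,000 = 83.9% ≤ 90%
Row: 736 falls in 711–739. Column: 83.9% falls in 82.01–90%. Rate = 5.6%.

5.6%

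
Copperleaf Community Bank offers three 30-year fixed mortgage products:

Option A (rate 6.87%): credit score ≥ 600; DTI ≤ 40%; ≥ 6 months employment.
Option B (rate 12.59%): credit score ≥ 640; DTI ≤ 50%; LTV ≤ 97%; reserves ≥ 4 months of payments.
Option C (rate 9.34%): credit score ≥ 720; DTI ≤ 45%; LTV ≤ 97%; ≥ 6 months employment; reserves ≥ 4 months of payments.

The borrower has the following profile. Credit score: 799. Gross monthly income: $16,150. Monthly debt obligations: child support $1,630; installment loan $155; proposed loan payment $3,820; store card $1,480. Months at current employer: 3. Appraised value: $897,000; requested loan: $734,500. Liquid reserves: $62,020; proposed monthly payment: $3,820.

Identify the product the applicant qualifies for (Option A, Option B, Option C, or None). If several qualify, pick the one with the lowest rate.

Total debts = (1,630 + 155 + 3,820 + 1,480) = 7,085; DTI = 7,085/16,150 = 43.9%.
LTV = 734,500/897,000 = 81.9%.
Reserves = 62,020/3,820 = 16.2 months.
Option A: score 799 ≥ 600; DTI 43.9% > 40%; employment 3 < 6 mo → does not qualify.
Option B: score 799 ≥ 640; DTI 43.9% ≤ 50%; LTV 81.9% ≤ 97%; reserves 16.2 ≥ 4 mo → qualifies.
Option C: score 799 ≥ 720; DTI 43.9% ≤ 45%; LTV 81.9% ≤ 97%; employment 3 < 6 mo; reserves 16.2 ≥ 4 mo → does not qualify.

Option B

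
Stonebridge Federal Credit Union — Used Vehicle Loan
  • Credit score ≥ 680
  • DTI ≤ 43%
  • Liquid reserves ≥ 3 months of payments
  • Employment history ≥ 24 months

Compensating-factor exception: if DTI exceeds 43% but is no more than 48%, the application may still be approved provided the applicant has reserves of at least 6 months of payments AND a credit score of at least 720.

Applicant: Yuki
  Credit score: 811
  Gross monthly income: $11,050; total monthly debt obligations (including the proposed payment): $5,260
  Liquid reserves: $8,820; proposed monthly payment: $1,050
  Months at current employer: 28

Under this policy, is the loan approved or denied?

Approved

Credit score 811 ≥ 680 (meets base)
DTI: 5,260 ÷ 11,050 = 47.6%, over the 43% base limit.
Reserves = 8,820/1,050 = 8.4 months ≥ 3
Employment 28 ≥ 24 months
DTI 47.6% is within the 43%–48% exception band; checking compensating factors.
Reserves 8.4 ≥ 6 months; credit score 811 ≥ 720.
Both override conditions satisfied; DTI exception granted.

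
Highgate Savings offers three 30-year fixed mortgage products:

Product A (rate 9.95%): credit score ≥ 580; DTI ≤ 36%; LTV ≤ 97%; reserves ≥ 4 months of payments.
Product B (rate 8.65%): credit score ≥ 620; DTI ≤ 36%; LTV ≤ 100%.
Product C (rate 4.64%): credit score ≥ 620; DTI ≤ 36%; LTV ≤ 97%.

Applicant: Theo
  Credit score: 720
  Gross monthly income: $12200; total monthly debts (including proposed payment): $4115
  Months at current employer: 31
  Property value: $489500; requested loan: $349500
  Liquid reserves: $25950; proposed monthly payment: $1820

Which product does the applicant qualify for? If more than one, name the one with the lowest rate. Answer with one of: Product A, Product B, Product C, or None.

Product C

DTI = 4,115/12,200 = 33.7%.
LTV = 349,500/489,500 = 71.4%.
Reserves = 25,950/1,820 = 14.3 months.
Product A: score 720 ≥ 580; DTI 33.7% ≤ 36%; LTV 71.4% ≤ 97%; reserves 14.3 ≥ 4 mo → qualifies.
Product B: score 720 ≥ 620; DTI 33.7% ≤ 36%; LTV 71.4% ≤ 100% → qualifies.
Product C: score 720 ≥ 620; DTI 33.7% ≤ 36%; LTV 71.4% ≤ 97% → qualifies.
Qualifying: Product A, Product B, Product C. Lowest rate is 4.64% → Product C.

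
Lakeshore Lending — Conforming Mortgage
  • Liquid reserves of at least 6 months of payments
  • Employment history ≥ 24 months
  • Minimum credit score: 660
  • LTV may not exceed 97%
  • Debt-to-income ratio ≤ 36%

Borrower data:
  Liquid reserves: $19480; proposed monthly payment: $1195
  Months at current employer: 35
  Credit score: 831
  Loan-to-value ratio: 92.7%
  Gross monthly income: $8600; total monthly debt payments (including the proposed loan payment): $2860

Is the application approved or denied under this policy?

Liquid reserves cover 19,480/1,195 = 16.3 months — ≥ 6 required
Employment 35 ≥ 24 months
Credit score 831 ≥ 660 (meets)
LTV 92.7% — within 97%
Debt-to-income = 2,860/8,600 = 33.3% — meets 36% limit
All criteria satisfied.

Approved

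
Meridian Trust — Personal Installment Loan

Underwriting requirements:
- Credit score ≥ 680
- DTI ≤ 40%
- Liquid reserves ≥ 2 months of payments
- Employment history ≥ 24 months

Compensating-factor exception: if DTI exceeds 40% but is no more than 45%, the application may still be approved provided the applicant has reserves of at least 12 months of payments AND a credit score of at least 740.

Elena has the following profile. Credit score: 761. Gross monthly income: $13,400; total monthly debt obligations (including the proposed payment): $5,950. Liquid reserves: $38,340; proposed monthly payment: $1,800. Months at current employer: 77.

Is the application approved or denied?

Credit score 761 ≥ 680 (meets base)
DTI: 5,950 ÷ 13,400 = 44.4%, over the 40% base limit.
Liquid reserves cover 38,340/1,800 = 21.3 months — ≥ 2 required
Employment 77 ≥ 24 months
DTI 44.4% is within the 40%–45% exception band; checking compensating factors.
Reserves 21.3 ≥ 12 months; credit score 761 ≥ 740.
Both compensating conditions met → exception applies.

Approved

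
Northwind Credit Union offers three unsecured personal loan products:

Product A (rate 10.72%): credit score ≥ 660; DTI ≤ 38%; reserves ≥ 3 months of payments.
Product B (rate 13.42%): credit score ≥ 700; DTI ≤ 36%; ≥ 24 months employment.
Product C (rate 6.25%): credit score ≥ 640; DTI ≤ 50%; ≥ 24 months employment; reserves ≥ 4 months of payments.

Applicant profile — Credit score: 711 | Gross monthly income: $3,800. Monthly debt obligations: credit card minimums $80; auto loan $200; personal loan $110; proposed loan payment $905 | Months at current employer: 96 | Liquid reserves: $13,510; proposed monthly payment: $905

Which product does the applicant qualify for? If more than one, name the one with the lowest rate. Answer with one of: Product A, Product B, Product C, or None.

Product C

Total debts = (80 + 200 + 110 + 905) = 1,295; DTI = 1,295/3,800 = 34.1%.
Reserves = 13,510/905 = 14.9 months.
Product A: score 711 ≥ 660; DTI 34.1% ≤ 38%; reserves 14.9 ≥ 3 mo → qualifies.
Product B: score 711 ≥ 700; DTI 34.1% ≤ 36%; employment 96 ≥ 24 mo → qualifies.
Product C: score 711 ≥ 640; DTI 34.1% ≤ 50%; employment 96 ≥ 24 mo; reserves 14.9 ≥ 4 mo → qualifies.
Qualifying: Product A, Product B, Product C. Lowest rate is 6.25% → Product C.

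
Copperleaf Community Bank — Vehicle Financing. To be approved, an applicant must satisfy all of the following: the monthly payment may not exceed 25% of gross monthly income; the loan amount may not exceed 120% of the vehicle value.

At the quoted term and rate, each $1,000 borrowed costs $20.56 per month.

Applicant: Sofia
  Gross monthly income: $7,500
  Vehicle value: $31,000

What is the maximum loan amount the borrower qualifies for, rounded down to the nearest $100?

Payment cap: 25% × $7,500 = $1,875/month.
At $20.56 per $1,000, that supports 1,875/20.56 × 1,000 ≈ $91,196 → $91,100.
LTV cap: 120% × $31,000 = $37,200 → $37,200.
Binding constraint: loan-to-value.

$37,200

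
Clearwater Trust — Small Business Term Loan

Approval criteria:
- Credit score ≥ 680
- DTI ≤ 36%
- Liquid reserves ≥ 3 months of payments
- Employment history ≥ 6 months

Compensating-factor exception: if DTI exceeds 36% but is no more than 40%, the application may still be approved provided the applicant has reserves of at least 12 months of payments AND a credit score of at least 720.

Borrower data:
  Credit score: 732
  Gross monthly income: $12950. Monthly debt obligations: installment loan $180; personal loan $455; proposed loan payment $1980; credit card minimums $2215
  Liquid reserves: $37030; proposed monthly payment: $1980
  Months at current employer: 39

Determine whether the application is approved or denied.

Approved

Credit score 732 ≥ 680 (meets base)
Total debts = (180 + 455 + 1,980 + 2,215) = 4,830. DTI: 4,830 ÷ 12,950 = 37.3%, over the 36% base limit.
Liquid reserves cover 37,030/1,980 = 18.7 months — ≥ 3 required
Employment 39 ≥ 6 months
37.3% falls in the override range (36%–40%), so the compensating-factor test applies.
Override check — reserves: 18.7 mo (ok); score: 732 (ok).
Both compensating conditions met → exception applies.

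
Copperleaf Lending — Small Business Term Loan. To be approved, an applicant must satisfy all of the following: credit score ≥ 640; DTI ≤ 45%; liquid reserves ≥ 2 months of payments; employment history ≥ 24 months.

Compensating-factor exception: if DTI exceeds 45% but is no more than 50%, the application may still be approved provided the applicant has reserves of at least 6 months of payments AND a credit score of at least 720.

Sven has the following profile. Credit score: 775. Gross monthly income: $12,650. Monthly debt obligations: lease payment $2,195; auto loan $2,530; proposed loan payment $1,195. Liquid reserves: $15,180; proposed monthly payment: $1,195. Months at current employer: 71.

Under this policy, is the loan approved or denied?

Approved

Credit score 775 ≥ 640 (meets base)
Total debts = (2,195 + 2,530 + 1,195) = 5,920. DTI: 5,920 ÷ 12,650 = 46.8%, over the 45% base limit.
Reserves: 15,180 ÷ 1,195 = 12.7 months (meets 2-month minimum)
Employment 71 ≥ 24 months
DTI 46.8% is within the 45%–50% exception band; checking compensating factors.
Reserves 12.7 ≥ 6 months; credit score 775 ≥ 720.
Both override conditions satisfied; DTI exception granted.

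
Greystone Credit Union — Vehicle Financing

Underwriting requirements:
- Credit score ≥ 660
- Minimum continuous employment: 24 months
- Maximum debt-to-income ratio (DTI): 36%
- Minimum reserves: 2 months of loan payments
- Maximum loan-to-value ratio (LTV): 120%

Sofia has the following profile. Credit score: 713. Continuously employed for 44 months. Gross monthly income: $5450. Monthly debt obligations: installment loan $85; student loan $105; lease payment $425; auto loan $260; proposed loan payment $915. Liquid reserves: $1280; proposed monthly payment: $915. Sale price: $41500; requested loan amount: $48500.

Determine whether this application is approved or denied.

Credit score 713 ≥ 660 (meets)
Employment 44 ≥ 24 months
Total monthly debts = (85 + 105 + 425 + 260 + 915) = 1,790. DTI = 1,790/5,450 = 32.8% ≤ 36%
Reserves: 1,280 ÷ 915 = 1.4 months (below 2-month minimum)
LTV: 48,500 ÷ 41,500 = 116.9%, within 120% cap
Fails on reserves.

Denied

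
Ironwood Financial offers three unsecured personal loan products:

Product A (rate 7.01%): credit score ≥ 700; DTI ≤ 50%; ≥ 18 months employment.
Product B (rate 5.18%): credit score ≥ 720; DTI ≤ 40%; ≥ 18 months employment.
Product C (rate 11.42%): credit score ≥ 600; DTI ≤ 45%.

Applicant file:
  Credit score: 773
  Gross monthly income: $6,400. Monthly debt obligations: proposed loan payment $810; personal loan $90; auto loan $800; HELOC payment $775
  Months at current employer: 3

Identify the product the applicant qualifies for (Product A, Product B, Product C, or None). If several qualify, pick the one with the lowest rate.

Total debts = (810 + 90 + 800 + 775) = 2,475; DTI = 2,475/6,400 = 38.7%.
Product A: score 773 ≥ 700; DTI 38.7% ≤ 50%; employment 3 < 18 mo → does not qualify.
Product B: score 773 ≥ 720; DTI 38.7% ≤ 40%; employment 3 < 18 mo → does not qualify.
Product C: score 773 ≥ 600; DTI 38.7% ≤ 45% → qualifies.

Product C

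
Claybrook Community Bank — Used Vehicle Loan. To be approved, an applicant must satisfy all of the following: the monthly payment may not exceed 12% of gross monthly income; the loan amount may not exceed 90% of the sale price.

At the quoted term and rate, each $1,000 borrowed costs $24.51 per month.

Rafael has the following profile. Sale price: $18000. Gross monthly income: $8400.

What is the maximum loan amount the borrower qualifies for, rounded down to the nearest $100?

$16,200

Payment cap: 12% × $8,400 = $1,008/month.
At $24.51 per $1,000, that supports 1,008/24.51 × 1,000 ≈ $41,126 → $41,100.
LTV cap: 90% × $18,000 = $16,200 → $16,200.
Binding constraint: loan-to-value.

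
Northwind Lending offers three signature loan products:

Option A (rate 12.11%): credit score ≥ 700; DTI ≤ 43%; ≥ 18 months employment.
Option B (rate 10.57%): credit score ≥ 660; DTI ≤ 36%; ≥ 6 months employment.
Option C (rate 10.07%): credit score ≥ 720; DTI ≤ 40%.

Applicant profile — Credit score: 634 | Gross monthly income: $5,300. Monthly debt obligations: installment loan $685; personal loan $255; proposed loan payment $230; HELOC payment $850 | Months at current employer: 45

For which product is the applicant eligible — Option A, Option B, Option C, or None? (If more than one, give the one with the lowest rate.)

Total debts = (685 + 255 + 230 + 850) = 2,020; DTI = 2,020/5,300 = 38.1%.
Option A: score 634 < 700; DTI 38.1% ≤ 43%; employment 45 ≥ 18 mo → does not qualify.
Option B: score 634 < 660; DTI 38.1% > 36%; employment 45 ≥ 6 mo → does not qualify.
Option C: score 634 < 720; DTI 38.1% ≤ 40% → does not qualify.

None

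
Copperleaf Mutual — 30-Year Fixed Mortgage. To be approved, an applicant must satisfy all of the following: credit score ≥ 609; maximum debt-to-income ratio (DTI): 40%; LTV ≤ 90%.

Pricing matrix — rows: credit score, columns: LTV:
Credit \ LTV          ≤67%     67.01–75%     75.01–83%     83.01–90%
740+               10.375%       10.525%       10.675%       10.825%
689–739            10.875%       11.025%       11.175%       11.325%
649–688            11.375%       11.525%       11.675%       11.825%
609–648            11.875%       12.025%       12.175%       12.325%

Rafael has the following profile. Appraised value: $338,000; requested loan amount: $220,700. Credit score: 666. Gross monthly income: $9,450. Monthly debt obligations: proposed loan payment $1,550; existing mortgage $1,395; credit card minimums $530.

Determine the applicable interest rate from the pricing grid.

11.375%

Credit score 666 ≥ 609; Total monthly debts = (1,550 + 1,395 + 530) = 3,475. DTI = 3,475/9,450 = 36.8% ≤ 40%
Loan-to-value = 220,700/338,000 = 65.3% — pass (90% max)
Score 666 is in the 649–688 band; LTV 65.3% is in the ≤67% band → 11.375%.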